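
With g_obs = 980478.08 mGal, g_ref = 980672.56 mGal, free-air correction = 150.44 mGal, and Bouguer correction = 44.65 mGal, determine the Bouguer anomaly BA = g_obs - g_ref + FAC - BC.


BA = g_obs - g_ref + FAC - BC
= 980478.08 - 980672.56 + 150.44 - 44.65
= -88.69 mGal

-88.69


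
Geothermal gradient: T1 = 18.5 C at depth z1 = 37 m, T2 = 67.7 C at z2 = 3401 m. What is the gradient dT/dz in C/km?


dT = 67.7 - 18.5 = 49.2 C
dz = 3401 - 37 = 3364 m
gradient = dT/dz * 1000 = 49.2/3364 * 1000 = 14.6254 C/km

14.6254


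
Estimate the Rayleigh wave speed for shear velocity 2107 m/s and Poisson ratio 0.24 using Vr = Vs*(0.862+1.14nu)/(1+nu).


Numerator factor = 0.862 + 1.14*0.24 = 1.1356
Denominator = 1 + 0.24 = 1.24
Vr = 2107 * 1.1356 / 1.24 = 1929.6 m/s

1929.6


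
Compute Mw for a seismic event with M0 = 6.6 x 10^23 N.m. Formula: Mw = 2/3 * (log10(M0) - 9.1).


log10(M0) = log10(6.6 x 10^23) = 23.8195
Mw = 2/3 * (23.8195 - 9.1)
= 2/3 * 14.7195
= 9.81

9.81


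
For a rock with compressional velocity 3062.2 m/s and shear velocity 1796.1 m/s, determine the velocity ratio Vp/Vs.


Vp/Vs = 3062.2 / 1796.1
= 1.7049

1.7049


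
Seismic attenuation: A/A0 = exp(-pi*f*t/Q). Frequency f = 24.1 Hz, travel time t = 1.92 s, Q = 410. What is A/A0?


pi*f*t/Q = pi*24.1*1.92/410 = 0.354556
A/A0 = exp(-0.354556) = 0.701485

0.701485


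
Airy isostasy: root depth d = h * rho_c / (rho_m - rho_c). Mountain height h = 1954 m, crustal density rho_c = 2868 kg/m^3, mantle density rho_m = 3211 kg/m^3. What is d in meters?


rho_m - rho_c = 3211 - 2868 = 343
d = 1954 * 2868 / 343
= 5604072 / 343
= 16338.4 m

16338.4


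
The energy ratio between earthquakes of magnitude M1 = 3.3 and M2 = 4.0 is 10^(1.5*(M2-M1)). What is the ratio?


M2 - M1 = 4.0 - 3.3 = 0.7
1.5 * 0.7 = 1.05
ratio = 10^1.05 = 11.22

11.22


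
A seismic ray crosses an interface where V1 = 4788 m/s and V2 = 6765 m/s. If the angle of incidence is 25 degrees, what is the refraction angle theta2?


sin(theta1) = sin(25 deg) = 0.422618
sin(theta2) = V2/V1 * sin(theta1) = 6765/4788 * 0.422618 = 0.59712
theta2 = arcsin(0.59712) = 36.6639 degrees

36.6639


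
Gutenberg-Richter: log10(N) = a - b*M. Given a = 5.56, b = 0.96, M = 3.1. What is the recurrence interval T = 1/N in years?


log10(N) = 5.56 - 0.96*3.1 = 2.584
N = 10^2.584 = 383.707245
T = 1/N = 1/383.707245 = 0.0026 years

0.0026


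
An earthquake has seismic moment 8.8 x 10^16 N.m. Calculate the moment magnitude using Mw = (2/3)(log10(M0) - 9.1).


log10(M0) = log10(8.8 x 10^16) = 16.9445
Mw = 2/3 * (16.9445 - 9.1)
= 2/3 * 7.8445
= 5.23

5.23


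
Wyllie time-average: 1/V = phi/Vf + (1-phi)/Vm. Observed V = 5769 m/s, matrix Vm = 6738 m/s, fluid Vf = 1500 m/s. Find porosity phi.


1/V - 1/Vm = 1/5769 - 1/6738 = 2.493e-05
1/Vf - 1/Vm = 1/1500 - 1/6738 = 0.00051825
phi = 2.493e-05 / 0.00051825 = 0.0481

0.0481


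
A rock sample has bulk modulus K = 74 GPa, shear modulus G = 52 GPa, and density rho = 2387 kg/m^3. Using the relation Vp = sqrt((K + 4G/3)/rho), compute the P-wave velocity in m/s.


First compute the effective modulus:
K + 4G/3 = 74e9 + 4*52e9/3 = 143333333333.33 Pa
Then divide by density:
143333333333.33 / 2387 = 60047479.4023 Pa/(kg/m^3)
Take the square root:
Vp = sqrt(60047479.4023) = 7749.03 m/s

7749.03


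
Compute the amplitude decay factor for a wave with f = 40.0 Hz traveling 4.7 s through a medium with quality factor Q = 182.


pi*f*t/Q = pi*40.0*4.7/182 = 3.245162
A/A0 = exp(-3.245162) = 0.038962

0.038962


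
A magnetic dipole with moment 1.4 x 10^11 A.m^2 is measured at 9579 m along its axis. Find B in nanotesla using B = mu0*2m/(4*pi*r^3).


m = 1.4 x 10^11 = 140000000000 A.m^2
2m = 280000000000 A.m^2
r^3 = 9579^3 = 878942611539
B = (4pi*10^-7) * 280000000000 / (4*pi * 878942611539) * 1e9
= 351858.377202 / 11045118605351.8 * 1e9
= 31.8565 nT

31.8565


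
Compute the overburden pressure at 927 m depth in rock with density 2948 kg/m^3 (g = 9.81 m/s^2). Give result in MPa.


P = rho * g * z / 1e6
= 2948 * 9.81 * 927 / 1e6
= 26808728.76 / 1e6
= 26.8087 MPa

26.8087


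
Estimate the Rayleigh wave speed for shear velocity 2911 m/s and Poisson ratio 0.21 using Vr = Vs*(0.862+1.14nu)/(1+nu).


Numerator factor = 0.862 + 1.14*0.21 = 1.1014
Denominator = 1 + 0.21 = 1.21
Vr = 2911 * 1.1014 / 1.21 = 2649.73 m/s

2649.73


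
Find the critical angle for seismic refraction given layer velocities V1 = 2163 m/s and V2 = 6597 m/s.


V1/V2 = 2163/6597 = 0.327876
theta_c = arcsin(0.327876) = 19.1399 degrees

19.1399


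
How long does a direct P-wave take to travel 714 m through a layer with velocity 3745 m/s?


t = x / V
= 714 / 3745
= 0.1907 s

0.1907


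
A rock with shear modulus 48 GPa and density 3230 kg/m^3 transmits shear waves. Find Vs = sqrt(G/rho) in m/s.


Convert G to Pa: G = 48e9 Pa
Compute G/rho = 48e9 / 3230 = 14860681.1146
Vs = sqrt(14860681.1146) = 3854.96 m/s

3854.96


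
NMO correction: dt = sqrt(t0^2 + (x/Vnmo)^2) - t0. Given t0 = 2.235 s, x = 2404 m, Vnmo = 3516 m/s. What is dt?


x/Vnmo = 2404/3516 = 0.683732
(x/Vnmo)^2 = 0.467489
t0^2 = 4.995225
sqrt(4.995225 + 0.467489) = 2.337245
dt = 2.337245 - 2.235 = 0.102245

0.102245


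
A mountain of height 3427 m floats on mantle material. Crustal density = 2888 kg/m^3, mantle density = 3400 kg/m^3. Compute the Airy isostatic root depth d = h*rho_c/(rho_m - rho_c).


rho_m - rho_c = 3400 - 2888 = 512
d = 3427 * 2888 / 512
= 9897176 / 512
= 19330.42 m

19330.42


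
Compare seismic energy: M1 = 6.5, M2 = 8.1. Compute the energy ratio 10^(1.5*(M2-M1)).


M2 - M1 = 8.1 - 6.5 = 1.6
1.5 * 1.6 = 2.4
ratio = 10^2.4 = 251.19

251.19


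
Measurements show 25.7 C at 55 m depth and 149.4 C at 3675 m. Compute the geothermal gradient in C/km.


dT = 149.4 - 25.7 = 123.7 C
dz = 3675 - 55 = 3620 m
gradient = dT/dz * 1000 = 123.7/3620 * 1000 = 34.1713 C/km

34.1713


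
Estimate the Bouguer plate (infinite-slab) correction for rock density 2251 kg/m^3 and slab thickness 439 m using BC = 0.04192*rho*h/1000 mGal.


BC = 0.04192 * rho * h / 1000
= 0.04192 * 2251 * 439 / 1000
= 41.4249 mGal

41.4249


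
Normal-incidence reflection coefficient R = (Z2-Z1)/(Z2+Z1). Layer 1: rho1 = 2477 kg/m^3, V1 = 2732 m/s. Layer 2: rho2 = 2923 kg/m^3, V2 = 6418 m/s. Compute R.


Z1 = 2477 * 2732 = 6767164
Z2 = 2923 * 6418 = 18759814
R = (18759814 - 6767164) / (18759814 + 6767164) = 11992650 / 25526978 = 0.4698

0.4698


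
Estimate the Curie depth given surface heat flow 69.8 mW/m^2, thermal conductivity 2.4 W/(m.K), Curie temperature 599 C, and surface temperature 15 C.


T_Curie - T_surf = 599 - 15 = 584 C
Convert q to W/m^2: 69.8 mW/m^2 = 0.0698 W/m^2
d = 584 * 2.4 / 0.0698 = 20080.23 m

20080.23


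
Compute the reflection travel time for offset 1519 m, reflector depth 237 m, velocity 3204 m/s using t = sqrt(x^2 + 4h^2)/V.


x^2 + 4h^2 = 1519^2 + 4*237^2 = 2307361 + 224676 = 2532037
sqrt(2532037) = 1591.2376
t = 1591.2376 / 3204 = 0.4966 s

0.4966


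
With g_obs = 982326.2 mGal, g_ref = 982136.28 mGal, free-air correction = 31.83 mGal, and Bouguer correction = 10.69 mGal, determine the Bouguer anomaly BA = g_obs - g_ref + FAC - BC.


BA = g_obs - g_ref + FAC - BC
= 982326.2 - 982136.28 + 31.83 - 10.69
= 211.06 mGal

211.06


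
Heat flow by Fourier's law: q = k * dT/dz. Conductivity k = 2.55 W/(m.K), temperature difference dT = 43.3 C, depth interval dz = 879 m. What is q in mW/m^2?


q = k * dT / dz * 1000
= 2.55 * 43.3 / 879 * 1000
= 0.125614 * 1000
= 125.6143 mW/m^2

125.6143


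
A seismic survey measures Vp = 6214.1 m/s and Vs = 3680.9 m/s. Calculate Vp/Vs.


Vp/Vs = 6214.1 / 3680.9
= 1.6882

1.6882


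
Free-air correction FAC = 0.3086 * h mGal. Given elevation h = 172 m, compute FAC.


FAC = 0.3086 * h
= 0.3086 * 172
= 53.0792 mGal

53.0792


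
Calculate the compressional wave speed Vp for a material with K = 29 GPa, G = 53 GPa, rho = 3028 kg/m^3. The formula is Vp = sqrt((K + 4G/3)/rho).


First compute the effective modulus:
K + 4G/3 = 29e9 + 4*53e9/3 = 99666666666.67 Pa
Then divide by density:
99666666666.67 / 3028 = 32915015.4117 Pa/(kg/m^3)
Take the square root:
Vp = sqrt(32915015.4117) = 5737.16 m/s

5737.16


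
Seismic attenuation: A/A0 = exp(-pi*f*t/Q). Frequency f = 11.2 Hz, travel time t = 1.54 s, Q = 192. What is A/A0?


pi*f*t/Q = pi*11.2*1.54/192 = 0.28222
A/A0 = exp(-0.28222) = 0.754108

0.754108


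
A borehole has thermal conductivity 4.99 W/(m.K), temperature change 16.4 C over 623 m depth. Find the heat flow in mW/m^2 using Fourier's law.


q = k * dT / dz * 1000
= 4.99 * 16.4 / 623 * 1000
= 0.131358 * 1000
= 131.3579 mW/m^2

131.3579


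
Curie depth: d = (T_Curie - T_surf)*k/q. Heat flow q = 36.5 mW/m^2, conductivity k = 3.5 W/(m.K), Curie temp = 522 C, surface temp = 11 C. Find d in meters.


T_Curie - T_surf = 522 - 11 = 511 C
Convert q to W/m^2: 36.5 mW/m^2 = 0.0365 W/m^2
d = 511 * 3.5 / 0.0365 = 49000.0 m

49000.0


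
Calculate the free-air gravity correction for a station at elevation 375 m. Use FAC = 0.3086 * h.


FAC = 0.3086 * h
= 0.3086 * 375
= 115.725 mGal

115.725


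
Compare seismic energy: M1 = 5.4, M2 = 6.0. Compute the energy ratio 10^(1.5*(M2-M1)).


M2 - M1 = 6.0 - 5.4 = 0.6
1.5 * 0.6 = 0.9
ratio = 10^0.9 = 7.94

7.94


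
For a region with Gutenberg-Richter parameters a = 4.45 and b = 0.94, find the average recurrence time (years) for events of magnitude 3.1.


log10(N) = 4.45 - 0.94*3.1 = 1.536
N = 10^1.536 = 34.355795
T = 1/N = 1/34.355795 = 0.0291 years

0.0291


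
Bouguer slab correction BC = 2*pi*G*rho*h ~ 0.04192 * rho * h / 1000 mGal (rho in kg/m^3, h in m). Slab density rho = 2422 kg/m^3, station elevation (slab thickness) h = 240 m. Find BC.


BC = 0.04192 * rho * h / 1000
= 0.04192 * 2422 * 240 / 1000
= 24.3673 mGal

24.3673


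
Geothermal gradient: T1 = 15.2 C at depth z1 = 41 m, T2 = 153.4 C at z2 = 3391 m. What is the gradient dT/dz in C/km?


dT = 153.4 - 15.2 = 138.2 C
dz = 3391 - 41 = 3350 m
gradient = dT/dz * 1000 = 138.2/3350 * 1000 = 41.2537 C/km

41.2537


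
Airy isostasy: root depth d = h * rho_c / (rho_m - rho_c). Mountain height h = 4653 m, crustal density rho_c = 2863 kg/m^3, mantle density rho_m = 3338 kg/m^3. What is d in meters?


rho_m - rho_c = 3338 - 2863 = 475
d = 4653 * 2863 / 475
= 13321539 / 475
= 28045.35 m

28045.35


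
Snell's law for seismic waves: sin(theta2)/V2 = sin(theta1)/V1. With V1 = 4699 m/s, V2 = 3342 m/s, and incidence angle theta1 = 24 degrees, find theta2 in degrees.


sin(theta1) = sin(24 deg) = 0.406737
sin(theta2) = V2/V1 * sin(theta1) = 3342/4699 * 0.406737 = 0.289277
theta2 = arcsin(0.289277) = 16.8147 degrees

16.8147


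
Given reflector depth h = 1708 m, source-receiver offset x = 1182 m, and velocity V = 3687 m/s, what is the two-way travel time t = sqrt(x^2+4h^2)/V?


x^2 + 4h^2 = 1182^2 + 4*1708^2 = 1397124 + 11669056 = 13066180
sqrt(13066180) = 3614.7171
t = 3614.7171 / 3687 = 0.9804 s

0.9804


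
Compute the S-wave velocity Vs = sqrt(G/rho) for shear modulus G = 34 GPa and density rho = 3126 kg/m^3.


Convert G to Pa: G = 34e9 Pa
Compute G/rho = 34e9 / 3126 = 10876519.5138
Vs = sqrt(10876519.5138) = 3297.96 m/s

3297.96


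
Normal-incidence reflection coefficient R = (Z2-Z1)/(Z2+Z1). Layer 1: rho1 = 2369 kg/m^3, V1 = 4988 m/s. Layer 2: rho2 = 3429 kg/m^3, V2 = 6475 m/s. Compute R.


Z1 = 2369 * 4988 = 11816572
Z2 = 3429 * 6475 = 22202775
R = (22202775 - 11816572) / (22202775 + 11816572) = 10386203 / 34019347 = 0.3053

0.3053


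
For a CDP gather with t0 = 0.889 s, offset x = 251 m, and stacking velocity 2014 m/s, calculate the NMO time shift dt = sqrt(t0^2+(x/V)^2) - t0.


x/Vnmo = 251/2014 = 0.124628
(x/Vnmo)^2 = 0.015532
t0^2 = 0.790321
sqrt(0.790321 + 0.015532) = 0.897693
dt = 0.897693 - 0.889 = 0.008693

0.008693


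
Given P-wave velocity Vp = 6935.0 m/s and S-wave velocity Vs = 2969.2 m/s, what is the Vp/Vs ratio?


Vp/Vs = 6935.0 / 2969.2
= 2.3356

2.3356


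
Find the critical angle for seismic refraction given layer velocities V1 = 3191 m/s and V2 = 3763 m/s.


V1/V2 = 3191/3763 = 0.847994
theta_c = arcsin(0.847994) = 57.9941 degrees

57.9941


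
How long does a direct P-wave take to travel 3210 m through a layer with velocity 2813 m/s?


t = x / V
= 3210 / 2813
= 1.1411 s

1.1411


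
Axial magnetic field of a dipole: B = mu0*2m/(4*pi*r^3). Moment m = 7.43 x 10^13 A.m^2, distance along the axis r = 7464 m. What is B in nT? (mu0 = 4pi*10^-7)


m = 7.43 x 10^13 = 74300000000000 A.m^2
2m = 148600000000000 A.m^2
r^3 = 7464^3 = 415829113344
B = (4pi*10^-7) * 148600000000000 / (4*pi * 415829113344) * 1e9
= 186736267.329377 / 5225462750521.07 * 1e9
= 35735.8336 nT

35735.8336


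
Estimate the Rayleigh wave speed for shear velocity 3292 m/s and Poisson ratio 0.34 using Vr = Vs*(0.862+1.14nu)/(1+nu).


Numerator factor = 0.862 + 1.14*0.34 = 1.2496
Denominator = 1 + 0.34 = 1.34
Vr = 3292 * 1.2496 / 1.34 = 3069.91 m/s

3069.91


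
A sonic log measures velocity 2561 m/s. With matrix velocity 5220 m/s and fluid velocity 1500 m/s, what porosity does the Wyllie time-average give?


1/V - 1/Vm = 1/2561 - 1/5220 = 0.0001989
1/Vf - 1/Vm = 1/1500 - 1/5220 = 0.0004751
phi = 0.0001989 / 0.0004751 = 0.4187

0.4187


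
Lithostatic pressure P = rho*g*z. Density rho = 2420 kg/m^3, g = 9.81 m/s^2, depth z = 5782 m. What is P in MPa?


P = rho * g * z / 1e6
= 2420 * 9.81 * 5782 / 1e6
= 137265836.4 / 1e6
= 137.2658 MPa

137.2658


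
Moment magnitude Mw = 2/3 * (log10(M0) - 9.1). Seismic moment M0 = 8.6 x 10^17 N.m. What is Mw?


log10(M0) = log10(8.6 x 10^17) = 17.9345
Mw = 2/3 * (17.9345 - 9.1)
= 2/3 * 8.8345
= 5.89

5.89


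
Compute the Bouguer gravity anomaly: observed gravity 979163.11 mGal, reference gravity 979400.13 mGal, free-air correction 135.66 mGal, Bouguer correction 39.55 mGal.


BA = g_obs - g_ref + FAC - BC
= 979163.11 - 979400.13 + 135.66 - 39.55
= -140.91 mGal

-140.91


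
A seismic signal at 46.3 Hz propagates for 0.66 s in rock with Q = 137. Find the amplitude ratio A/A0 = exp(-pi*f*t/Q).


pi*f*t/Q = pi*46.3*0.66/137 = 0.700736
A/A0 = exp(-0.700736) = 0.49622

0.49622


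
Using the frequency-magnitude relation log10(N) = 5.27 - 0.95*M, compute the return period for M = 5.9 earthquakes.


log10(N) = 5.27 - 0.95*5.9 = -0.335
N = 10^-0.335 = 0.462381
T = 1/N = 1/0.462381 = 2.1627 years

2.1627


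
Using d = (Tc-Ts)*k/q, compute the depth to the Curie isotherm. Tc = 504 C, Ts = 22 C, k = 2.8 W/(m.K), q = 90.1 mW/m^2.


T_Curie - T_surf = 504 - 22 = 482 C
Convert q to W/m^2: 90.1 mW/m^2 = 0.0901 W/m^2
d = 482 * 2.8 / 0.0901 = 14978.91 m

14978.91


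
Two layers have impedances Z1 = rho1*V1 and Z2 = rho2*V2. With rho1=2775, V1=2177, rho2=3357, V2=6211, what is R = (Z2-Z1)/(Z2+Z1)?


Z1 = 2775 * 2177 = 6041175
Z2 = 3357 * 6211 = 20850327
R = (20850327 - 6041175) / (20850327 + 6041175) = 14809152 / 26891502 = 0.5507

0.5507


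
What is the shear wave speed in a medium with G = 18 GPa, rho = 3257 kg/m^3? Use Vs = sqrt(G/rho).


Convert G to Pa: G = 18e9 Pa
Compute G/rho = 18e9 / 3257 = 5526558.1824
Vs = sqrt(5526558.1824) = 2350.86 m/s

2350.86


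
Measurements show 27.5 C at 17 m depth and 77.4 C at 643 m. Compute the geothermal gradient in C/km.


dT = 77.4 - 27.5 = 49.9 C
dz = 643 - 17 = 626 m
gradient = dT/dz * 1000 = 49.9/626 * 1000 = 79.7125 C/km

79.7125


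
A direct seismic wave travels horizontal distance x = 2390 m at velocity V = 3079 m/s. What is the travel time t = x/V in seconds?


t = x / V
= 2390 / 3079
= 0.7762 s

0.7762


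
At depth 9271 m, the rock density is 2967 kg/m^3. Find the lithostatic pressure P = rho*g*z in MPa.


P = rho * g * z / 1e6
= 2967 * 9.81 * 9271 / 1e6
= 269844229.17 / 1e6
= 269.8442 MPa

269.8442


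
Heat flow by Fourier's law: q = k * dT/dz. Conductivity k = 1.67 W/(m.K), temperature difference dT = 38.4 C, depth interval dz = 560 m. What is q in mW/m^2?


q = k * dT / dz * 1000
= 1.67 * 38.4 / 560 * 1000
= 0.114514 * 1000
= 114.5143 mW/m^2

114.5143


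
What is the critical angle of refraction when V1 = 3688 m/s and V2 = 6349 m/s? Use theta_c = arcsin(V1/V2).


V1/V2 = 3688/6349 = 0.580879
theta_c = arcsin(0.580879) = 35.5124 degrees

35.5124


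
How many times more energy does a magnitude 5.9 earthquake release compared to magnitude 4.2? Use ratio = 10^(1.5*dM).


M2 - M1 = 5.9 - 4.2 = 1.7
1.5 * 1.7 = 2.55
ratio = 10^2.55 = 354.81

354.81


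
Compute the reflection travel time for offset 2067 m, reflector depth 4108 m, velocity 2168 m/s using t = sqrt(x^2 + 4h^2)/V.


x^2 + 4h^2 = 2067^2 + 4*4108^2 = 4272489 + 67502656 = 71775145
sqrt(71775145) = 8472.0213
t = 8472.0213 / 2168 = 3.9078 s

3.9078


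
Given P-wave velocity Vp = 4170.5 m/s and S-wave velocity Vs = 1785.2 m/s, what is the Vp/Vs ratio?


Vp/Vs = 4170.5 / 1785.2
= 2.3362

2.3362


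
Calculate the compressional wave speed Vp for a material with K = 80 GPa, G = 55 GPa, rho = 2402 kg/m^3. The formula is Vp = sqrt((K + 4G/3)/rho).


First compute the effective modulus:
K + 4G/3 = 80e9 + 4*55e9/3 = 153333333333.33 Pa
Then divide by density:
153333333333.33 / 2402 = 63835692.4785 Pa/(kg/m^3)
Take the square root:
Vp = sqrt(63835692.4785) = 7989.72 m/s

7989.72


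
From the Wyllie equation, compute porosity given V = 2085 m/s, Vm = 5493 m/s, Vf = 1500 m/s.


1/V - 1/Vm = 1/2085 - 1/5493 = 0.00029757
1/Vf - 1/Vm = 1/1500 - 1/5493 = 0.00048462
phi = 0.00029757 / 0.00048462 = 0.614

0.614


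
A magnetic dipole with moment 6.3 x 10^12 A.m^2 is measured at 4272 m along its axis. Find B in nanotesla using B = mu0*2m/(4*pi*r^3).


m = 6.3 x 10^12 = 6300000000000 A.m^2
2m = 12600000000000 A.m^2
r^3 = 4272^3 = 77963931648
B = (4pi*10^-7) * 12600000000000 / (4*pi * 77963931648) * 1e9
= 15833626.974093 / 979723659641.33 * 1e9
= 16161.3194 nT

16161.3194


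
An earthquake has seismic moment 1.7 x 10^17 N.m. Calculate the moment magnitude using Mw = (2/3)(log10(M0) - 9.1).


log10(M0) = log10(1.7 x 10^17) = 17.2304
Mw = 2/3 * (17.2304 - 9.1)
= 2/3 * 8.1304
= 5.42

5.42


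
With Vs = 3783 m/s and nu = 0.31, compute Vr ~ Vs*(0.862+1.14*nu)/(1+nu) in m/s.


Numerator factor = 0.862 + 1.14*0.31 = 1.2154
Denominator = 1 + 0.31 = 1.31
Vr = 3783 * 1.2154 / 1.31 = 3509.82 m/s

3509.82


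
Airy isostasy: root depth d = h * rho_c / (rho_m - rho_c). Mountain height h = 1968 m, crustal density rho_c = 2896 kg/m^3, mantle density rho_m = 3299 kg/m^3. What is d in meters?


rho_m - rho_c = 3299 - 2896 = 403
d = 1968 * 2896 / 403
= 5699328 / 403
= 14142.25 m

14142.25


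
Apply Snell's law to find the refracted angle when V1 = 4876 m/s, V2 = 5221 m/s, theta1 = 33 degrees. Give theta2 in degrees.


sin(theta1) = sin(33 deg) = 0.544639
sin(theta2) = V2/V1 * sin(theta1) = 5221/4876 * 0.544639 = 0.583175
theta2 = arcsin(0.583175) = 35.6742 degrees

35.6742


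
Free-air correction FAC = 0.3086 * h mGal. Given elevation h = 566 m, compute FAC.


FAC = 0.3086 * h
= 0.3086 * 566
= 174.6676 mGal

174.6676


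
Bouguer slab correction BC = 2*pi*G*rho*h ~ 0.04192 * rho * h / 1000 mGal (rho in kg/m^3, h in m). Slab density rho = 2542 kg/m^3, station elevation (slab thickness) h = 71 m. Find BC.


BC = 0.04192 * rho * h / 1000
= 0.04192 * 2542 * 71 / 1000
= 7.5658 mGal

7.5658


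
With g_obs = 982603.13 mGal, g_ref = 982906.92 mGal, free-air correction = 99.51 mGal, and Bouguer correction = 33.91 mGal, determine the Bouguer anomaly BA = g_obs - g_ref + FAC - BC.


BA = g_obs - g_ref + FAC - BC
= 982603.13 - 982906.92 + 99.51 - 33.91
= -238.19 mGal

-238.19


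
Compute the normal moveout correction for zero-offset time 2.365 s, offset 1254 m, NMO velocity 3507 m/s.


x/Vnmo = 1254/3507 = 0.357571
(x/Vnmo)^2 = 0.127857
t0^2 = 5.593225
sqrt(5.593225 + 0.127857) = 2.391878
dt = 2.391878 - 2.365 = 0.026878

0.026878


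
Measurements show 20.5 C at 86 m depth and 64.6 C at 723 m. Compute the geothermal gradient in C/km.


dT = 64.6 - 20.5 = 44.1 C
dz = 723 - 86 = 637 m
gradient = dT/dz * 1000 = 44.1/637 * 1000 = 69.2308 C/km

69.2308


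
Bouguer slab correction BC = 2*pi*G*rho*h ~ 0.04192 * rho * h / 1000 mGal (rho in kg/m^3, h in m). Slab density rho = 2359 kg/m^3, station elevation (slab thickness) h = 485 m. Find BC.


BC = 0.04192 * rho * h / 1000
= 0.04192 * 2359 * 485 / 1000
= 47.9613 mGal

47.9613


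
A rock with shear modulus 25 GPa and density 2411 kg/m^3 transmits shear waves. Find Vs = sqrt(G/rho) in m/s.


Convert G to Pa: G = 25e9 Pa
Compute G/rho = 25e9 / 2411 = 10369141.4351
Vs = sqrt(10369141.4351) = 3220.12 m/s

3220.12


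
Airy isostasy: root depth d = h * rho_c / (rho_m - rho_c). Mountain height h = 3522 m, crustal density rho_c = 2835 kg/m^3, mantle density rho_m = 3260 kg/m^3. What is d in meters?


rho_m - rho_c = 3260 - 2835 = 425
d = 3522 * 2835 / 425
= 9984870 / 425
= 23493.81 m

23493.81


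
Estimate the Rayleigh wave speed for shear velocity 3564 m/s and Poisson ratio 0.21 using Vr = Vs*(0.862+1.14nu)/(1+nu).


Numerator factor = 0.862 + 1.14*0.21 = 1.1014
Denominator = 1 + 0.21 = 1.21
Vr = 3564 * 1.1014 / 1.21 = 3244.12 m/s

3244.12


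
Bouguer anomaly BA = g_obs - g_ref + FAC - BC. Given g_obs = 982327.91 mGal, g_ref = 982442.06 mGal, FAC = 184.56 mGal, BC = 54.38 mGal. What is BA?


BA = g_obs - g_ref + FAC - BC
= 982327.91 - 982442.06 + 184.56 - 54.38
= 16.03 mGal

16.03


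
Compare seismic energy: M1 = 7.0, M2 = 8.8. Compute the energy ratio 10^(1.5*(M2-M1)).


M2 - M1 = 8.8 - 7.0 = 1.8
1.5 * 1.8 = 2.7
ratio = 10^2.7 = 501.19

501.19


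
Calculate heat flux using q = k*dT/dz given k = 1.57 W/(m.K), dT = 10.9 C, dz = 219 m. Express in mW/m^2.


q = k * dT / dz * 1000
= 1.57 * 10.9 / 219 * 1000
= 0.078142 * 1000
= 78.1416 mW/m^2

78.1416


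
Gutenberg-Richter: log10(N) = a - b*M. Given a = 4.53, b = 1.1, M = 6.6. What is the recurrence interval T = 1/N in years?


log10(N) = 4.53 - 1.1*6.6 = -2.73
N = 10^-2.73 = 0.001862
T = 1/N = 1/0.001862 = 537.0318 years

537.0318


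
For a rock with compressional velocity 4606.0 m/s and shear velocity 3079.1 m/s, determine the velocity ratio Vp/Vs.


Vp/Vs = 4606.0 / 3079.1
= 1.4959

1.4959


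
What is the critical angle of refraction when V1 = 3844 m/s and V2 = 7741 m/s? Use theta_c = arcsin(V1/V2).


V1/V2 = 3844/7741 = 0.496577
theta_c = arcsin(0.496577) = 29.7738 degrees

29.7738


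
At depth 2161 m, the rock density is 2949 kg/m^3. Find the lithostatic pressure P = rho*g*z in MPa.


P = rho * g * z / 1e6
= 2949 * 9.81 * 2161 / 1e6
= 62517060.09 / 1e6
= 62.5171 MPa

62.5171


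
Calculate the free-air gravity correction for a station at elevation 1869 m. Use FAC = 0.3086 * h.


FAC = 0.3086 * h
= 0.3086 * 1869
= 576.7734 mGal

576.7734


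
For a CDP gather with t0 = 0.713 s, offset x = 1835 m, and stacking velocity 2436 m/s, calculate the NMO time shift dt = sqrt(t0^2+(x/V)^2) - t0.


x/Vnmo = 1835/2436 = 0.753284
(x/Vnmo)^2 = 0.567437
t0^2 = 0.508369
sqrt(0.508369 + 0.567437) = 1.037211
dt = 1.037211 - 0.713 = 0.324211

0.324211


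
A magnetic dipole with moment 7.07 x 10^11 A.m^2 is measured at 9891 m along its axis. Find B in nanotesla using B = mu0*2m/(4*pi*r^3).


m = 7.07 x 10^11 = 707000000000 A.m^2
2m = 1414000000000 A.m^2
r^3 = 9891^3 = 967655134971
B = (4pi*10^-7) * 1414000000000 / (4*pi * 967655134971) * 1e9
= 1776884.80487 / 12159913052933.33 * 1e9
= 146.1264 nT

146.1264


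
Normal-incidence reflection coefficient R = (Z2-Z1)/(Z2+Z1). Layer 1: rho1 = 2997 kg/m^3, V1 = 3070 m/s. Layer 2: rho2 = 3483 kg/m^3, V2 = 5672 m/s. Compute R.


Z1 = 2997 * 3070 = 9200790
Z2 = 3483 * 5672 = 19755576
R = (19755576 - 9200790) / (19755576 + 9200790) = 10554786 / 28956366 = 0.3645

0.3645


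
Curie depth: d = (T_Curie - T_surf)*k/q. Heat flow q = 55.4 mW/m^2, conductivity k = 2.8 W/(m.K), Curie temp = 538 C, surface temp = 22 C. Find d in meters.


T_Curie - T_surf = 538 - 22 = 516 C
Convert q to W/m^2: 55.4 mW/m^2 = 0.0554 W/m^2
d = 516 * 2.8 / 0.0554 = 26079.42 m

26079.42


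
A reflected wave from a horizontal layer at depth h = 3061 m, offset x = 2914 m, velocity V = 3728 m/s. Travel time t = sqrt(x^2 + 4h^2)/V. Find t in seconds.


x^2 + 4h^2 = 2914^2 + 4*3061^2 = 8491396 + 37478884 = 45970280
sqrt(45970280) = 6780.1386
t = 6780.1386 / 3728 = 1.8187 s

1.8187


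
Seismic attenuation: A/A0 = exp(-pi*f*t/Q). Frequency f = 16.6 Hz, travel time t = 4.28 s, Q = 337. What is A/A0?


pi*f*t/Q = pi*16.6*4.28/337 = 0.662326
A/A0 = exp(-0.662326) = 0.515651

0.515651


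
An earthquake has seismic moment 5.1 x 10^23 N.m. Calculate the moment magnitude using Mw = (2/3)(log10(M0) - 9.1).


log10(M0) = log10(5.1 x 10^23) = 23.7076
Mw = 2/3 * (23.7076 - 9.1)
= 2/3 * 14.6076
= 9.74

9.74


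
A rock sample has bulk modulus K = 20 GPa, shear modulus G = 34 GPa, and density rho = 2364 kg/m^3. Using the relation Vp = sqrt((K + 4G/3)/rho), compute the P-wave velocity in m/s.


First compute the effective modulus:
K + 4G/3 = 20e9 + 4*34e9/3 = 65333333333.33 Pa
Then divide by density:
65333333333.33 / 2364 = 27636773.8297 Pa/(kg/m^3)
Take the square root:
Vp = sqrt(27636773.8297) = 5257.07 m/s

5257.07


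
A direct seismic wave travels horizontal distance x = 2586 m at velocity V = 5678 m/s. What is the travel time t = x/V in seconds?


t = x / V
= 2586 / 5678
= 0.4554 s

0.4554


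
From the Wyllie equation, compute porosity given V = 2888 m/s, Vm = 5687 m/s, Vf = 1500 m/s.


1/V - 1/Vm = 1/2888 - 1/5687 = 0.00017042
1/Vf - 1/Vm = 1/1500 - 1/5687 = 0.00049083
phi = 0.00017042 / 0.00049083 = 0.3472

0.3472


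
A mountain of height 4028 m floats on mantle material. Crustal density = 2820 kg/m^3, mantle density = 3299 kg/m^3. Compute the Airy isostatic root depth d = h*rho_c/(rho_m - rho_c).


rho_m - rho_c = 3299 - 2820 = 479
d = 4028 * 2820 / 479
= 11358960 / 479
= 23713.9 m

23713.9


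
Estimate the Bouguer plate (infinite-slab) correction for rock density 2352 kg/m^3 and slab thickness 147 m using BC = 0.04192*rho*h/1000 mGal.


BC = 0.04192 * rho * h / 1000
= 0.04192 * 2352 * 147 / 1000
= 14.4936 mGal

14.4936


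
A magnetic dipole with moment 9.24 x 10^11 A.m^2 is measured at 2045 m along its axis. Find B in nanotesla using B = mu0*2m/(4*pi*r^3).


m = 9.24 x 10^11 = 924000000000 A.m^2
2m = 1848000000000 A.m^2
r^3 = 2045^3 = 8552241125
B = (4pi*10^-7) * 1848000000000 / (4*pi * 8552241125) * 1e9
= 2322265.289534 / 107470631560.11 * 1e9
= 21608.3711 nT

21608.3711


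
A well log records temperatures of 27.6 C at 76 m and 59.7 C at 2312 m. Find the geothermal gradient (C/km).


dT = 59.7 - 27.6 = 32.1 C
dz = 2312 - 76 = 2236 m
gradient = dT/dz * 1000 = 32.1/2236 * 1000 = 14.356 C/km

14.356


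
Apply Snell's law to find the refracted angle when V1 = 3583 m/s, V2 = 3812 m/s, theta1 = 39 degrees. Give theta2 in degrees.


sin(theta1) = sin(39 deg) = 0.62932
sin(theta2) = V2/V1 * sin(theta1) = 3812/3583 * 0.62932 = 0.669542
theta2 = arcsin(0.669542) = 42.0317 degrees

42.0317


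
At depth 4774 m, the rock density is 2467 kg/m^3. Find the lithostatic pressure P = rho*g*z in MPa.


P = rho * g * z / 1e6
= 2467 * 9.81 * 4774 / 1e6
= 115536862.98 / 1e6
= 115.5369 MPa

115.5369


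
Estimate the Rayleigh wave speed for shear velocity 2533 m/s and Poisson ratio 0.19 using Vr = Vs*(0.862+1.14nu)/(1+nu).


Numerator factor = 0.862 + 1.14*0.19 = 1.0786
Denominator = 1 + 0.19 = 1.19
Vr = 2533 * 1.0786 / 1.19 = 2295.88 m/s

2295.88


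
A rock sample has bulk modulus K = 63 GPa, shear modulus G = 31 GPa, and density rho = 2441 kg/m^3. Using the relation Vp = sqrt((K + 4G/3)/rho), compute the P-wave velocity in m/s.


First compute the effective modulus:
K + 4G/3 = 63e9 + 4*31e9/3 = 104333333333.33 Pa
Then divide by density:
104333333333.33 / 2441 = 42742045.6097 Pa/(kg/m^3)
Take the square root:
Vp = sqrt(42742045.6097) = 6537.74 m/s

6537.74


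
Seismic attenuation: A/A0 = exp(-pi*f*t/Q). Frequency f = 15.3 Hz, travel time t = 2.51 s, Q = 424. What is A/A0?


pi*f*t/Q = pi*15.3*2.51/424 = 0.284544
A/A0 = exp(-0.284544) = 0.752357

0.752357


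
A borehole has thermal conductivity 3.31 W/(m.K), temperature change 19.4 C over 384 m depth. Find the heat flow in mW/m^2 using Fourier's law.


q = k * dT / dz * 1000
= 3.31 * 19.4 / 384 * 1000
= 0.167224 * 1000
= 167.224 mW/m^2

167.224


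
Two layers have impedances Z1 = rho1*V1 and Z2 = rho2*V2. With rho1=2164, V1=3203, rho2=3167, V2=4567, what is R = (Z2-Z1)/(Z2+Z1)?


Z1 = 2164 * 3203 = 6931292
Z2 = 3167 * 4567 = 14463689
R = (14463689 - 6931292) / (14463689 + 6931292) = 7532397 / 21394981 = 0.3521

0.3521


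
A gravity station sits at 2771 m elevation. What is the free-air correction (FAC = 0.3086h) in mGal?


FAC = 0.3086 * h
= 0.3086 * 2771
= 855.1306 mGal

855.1306


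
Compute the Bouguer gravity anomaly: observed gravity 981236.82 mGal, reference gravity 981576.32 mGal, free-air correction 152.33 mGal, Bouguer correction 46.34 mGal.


BA = g_obs - g_ref + FAC - BC
= 981236.82 - 981576.32 + 152.33 - 46.34
= -233.51 mGal

-233.51


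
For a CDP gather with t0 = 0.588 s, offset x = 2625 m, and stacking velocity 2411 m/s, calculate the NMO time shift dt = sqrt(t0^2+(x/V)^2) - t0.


x/Vnmo = 2625/2411 = 1.08876
(x/Vnmo)^2 = 1.185398
t0^2 = 0.345744
sqrt(0.345744 + 1.185398) = 1.237393
dt = 1.237393 - 0.588 = 0.649393

0.649393


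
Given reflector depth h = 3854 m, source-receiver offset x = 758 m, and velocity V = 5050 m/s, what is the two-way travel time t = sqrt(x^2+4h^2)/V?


x^2 + 4h^2 = 758^2 + 4*3854^2 = 574564 + 59413264 = 59987828
sqrt(59987828) = 7745.181
t = 7745.181 / 5050 = 1.5337 s

1.5337


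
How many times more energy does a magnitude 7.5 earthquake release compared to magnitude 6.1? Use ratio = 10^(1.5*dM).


M2 - M1 = 7.5 - 6.1 = 1.4
1.5 * 1.4 = 2.1
ratio = 10^2.1 = 125.89

125.89


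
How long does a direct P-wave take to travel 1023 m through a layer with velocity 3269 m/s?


t = x / V
= 1023 / 3269
= 0.3129 s

0.3129


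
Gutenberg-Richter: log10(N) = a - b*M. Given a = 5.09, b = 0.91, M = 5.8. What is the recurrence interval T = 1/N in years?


log10(N) = 5.09 - 0.91*5.8 = -0.188
N = 10^-0.188 = 0.648634
T = 1/N = 1/0.648634 = 1.5417 years

1.5417


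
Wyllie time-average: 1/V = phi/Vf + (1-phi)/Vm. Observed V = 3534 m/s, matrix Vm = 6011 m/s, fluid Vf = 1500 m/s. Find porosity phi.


1/V - 1/Vm = 1/3534 - 1/6011 = 0.0001166
1/Vf - 1/Vm = 1/1500 - 1/6011 = 0.0005003
phi = 0.0001166 / 0.0005003 = 0.2331

0.2331


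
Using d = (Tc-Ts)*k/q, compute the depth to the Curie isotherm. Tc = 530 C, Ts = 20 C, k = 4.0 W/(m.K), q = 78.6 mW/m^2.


T_Curie - T_surf = 530 - 20 = 510 C
Convert q to W/m^2: 78.6 mW/m^2 = 0.0786 W/m^2
d = 510 * 4.0 / 0.0786 = 25954.2 m

25954.2


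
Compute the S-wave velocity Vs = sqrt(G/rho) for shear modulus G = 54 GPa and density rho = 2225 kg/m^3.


Convert G to Pa: G = 54e9 Pa
Compute G/rho = 54e9 / 2225 = 24269662.9213
Vs = sqrt(24269662.9213) = 4926.42 m/s

4926.42


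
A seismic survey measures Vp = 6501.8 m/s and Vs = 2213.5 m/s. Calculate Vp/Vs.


Vp/Vs = 6501.8 / 2213.5
= 2.9373

2.9373


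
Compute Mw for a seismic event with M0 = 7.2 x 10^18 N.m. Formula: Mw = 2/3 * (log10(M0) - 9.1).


log10(M0) = log10(7.2 x 10^18) = 18.8573
Mw = 2/3 * (18.8573 - 9.1)
= 2/3 * 9.7573
= 6.5

6.5


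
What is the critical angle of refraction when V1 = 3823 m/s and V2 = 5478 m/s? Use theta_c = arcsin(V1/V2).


V1/V2 = 3823/5478 = 0.697882
theta_c = arcsin(0.697882) = 44.2574 degrees

44.2574


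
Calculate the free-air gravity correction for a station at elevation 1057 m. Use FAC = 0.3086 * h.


FAC = 0.3086 * h
= 0.3086 * 1057
= 326.1902 mGal

326.1902


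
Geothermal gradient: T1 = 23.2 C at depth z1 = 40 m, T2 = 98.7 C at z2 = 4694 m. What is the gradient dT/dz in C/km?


dT = 98.7 - 23.2 = 75.5 C
dz = 4694 - 40 = 4654 m
gradient = dT/dz * 1000 = 75.5/4654 * 1000 = 16.2226 C/km

16.2226


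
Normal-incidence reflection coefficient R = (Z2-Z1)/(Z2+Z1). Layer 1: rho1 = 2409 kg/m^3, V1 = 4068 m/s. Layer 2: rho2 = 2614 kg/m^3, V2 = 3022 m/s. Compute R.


Z1 = 2409 * 4068 = 9799812
Z2 = 2614 * 3022 = 7899508
R = (7899508 - 9799812) / (7899508 + 9799812) = -1900304 / 17699320 = -0.1074

-0.1074


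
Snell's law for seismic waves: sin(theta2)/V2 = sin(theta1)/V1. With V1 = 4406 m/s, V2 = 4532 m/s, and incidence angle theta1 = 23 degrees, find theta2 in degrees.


sin(theta1) = sin(23 deg) = 0.390731
sin(theta2) = V2/V1 * sin(theta1) = 4532/4406 * 0.390731 = 0.401905
theta2 = arcsin(0.401905) = 23.6973 degrees

23.6973


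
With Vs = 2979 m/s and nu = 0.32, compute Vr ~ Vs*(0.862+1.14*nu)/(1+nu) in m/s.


Numerator factor = 0.862 + 1.14*0.32 = 1.2268
Denominator = 1 + 0.32 = 1.32
Vr = 2979 * 1.2268 / 1.32 = 2768.66 m/s

2768.66


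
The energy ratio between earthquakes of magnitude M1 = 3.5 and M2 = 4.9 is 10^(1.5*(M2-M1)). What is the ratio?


M2 - M1 = 4.9 - 3.5 = 1.4
1.5 * 1.4 = 2.1
ratio = 10^2.1 = 125.89

125.89


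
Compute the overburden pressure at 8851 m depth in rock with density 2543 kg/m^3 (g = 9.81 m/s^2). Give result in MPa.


P = rho * g * z / 1e6
= 2543 * 9.81 * 8851 / 1e6
= 220804392.33 / 1e6
= 220.8044 MPa

220.8044


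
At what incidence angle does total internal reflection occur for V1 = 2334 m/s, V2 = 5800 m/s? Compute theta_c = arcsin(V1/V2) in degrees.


V1/V2 = 2334/5800 = 0.402414
theta_c = arcsin(0.402414) = 23.7292 degrees

23.7292


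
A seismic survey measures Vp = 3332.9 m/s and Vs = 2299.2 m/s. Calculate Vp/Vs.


Vp/Vs = 3332.9 / 2299.2
= 1.4496

1.4496


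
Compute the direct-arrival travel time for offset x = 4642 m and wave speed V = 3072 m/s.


t = x / V
= 4642 / 3072
= 1.5111 s

1.5111


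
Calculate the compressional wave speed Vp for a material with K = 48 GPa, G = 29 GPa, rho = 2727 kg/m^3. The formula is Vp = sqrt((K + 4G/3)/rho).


First compute the effective modulus:
K + 4G/3 = 48e9 + 4*29e9/3 = 86666666666.67 Pa
Then divide by density:
86666666666.67 / 2727 = 31780955.8734 Pa/(kg/m^3)
Take the square root:
Vp = sqrt(31780955.8734) = 5637.46 m/s

5637.46


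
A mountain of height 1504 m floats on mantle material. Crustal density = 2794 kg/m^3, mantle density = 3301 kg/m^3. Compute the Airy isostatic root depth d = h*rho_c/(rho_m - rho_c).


rho_m - rho_c = 3301 - 2794 = 507
d = 1504 * 2794 / 507
= 4202176 / 507
= 8288.32 m

8288.32


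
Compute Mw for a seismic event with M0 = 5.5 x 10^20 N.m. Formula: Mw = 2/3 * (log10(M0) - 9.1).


log10(M0) = log10(5.5 x 10^20) = 20.7404
Mw = 2/3 * (20.7404 - 9.1)
= 2/3 * 11.6404
= 7.76

7.76


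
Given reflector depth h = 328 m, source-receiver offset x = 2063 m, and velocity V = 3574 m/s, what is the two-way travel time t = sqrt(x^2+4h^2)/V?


x^2 + 4h^2 = 2063^2 + 4*328^2 = 4255969 + 430336 = 4686305
sqrt(4686305) = 2164.7875
t = 2164.7875 / 3574 = 0.6057 s

0.6057


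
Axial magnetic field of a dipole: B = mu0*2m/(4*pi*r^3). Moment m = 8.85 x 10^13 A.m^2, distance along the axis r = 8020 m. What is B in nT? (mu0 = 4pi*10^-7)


m = 8.85 x 10^13 = 88500000000000 A.m^2
2m = 177000000000000 A.m^2
r^3 = 8020^3 = 515849608000
B = (4pi*10^-7) * 177000000000000 / (4*pi * 515849608000) * 1e9
= 222424759.874157 / 6482357355399.9 * 1e9
= 34312.3262 nT

34312.3262


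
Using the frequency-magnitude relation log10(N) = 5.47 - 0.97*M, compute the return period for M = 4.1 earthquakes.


log10(N) = 5.47 - 0.97*4.1 = 1.493
N = 10^1.493 = 31.117163
T = 1/N = 1/31.117163 = 0.0321 years

0.0321


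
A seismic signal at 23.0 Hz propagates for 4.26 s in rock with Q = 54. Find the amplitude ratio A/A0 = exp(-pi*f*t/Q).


pi*f*t/Q = pi*23.0*4.26/54 = 5.700245
A/A0 = exp(-5.700245) = 0.003345

0.003345


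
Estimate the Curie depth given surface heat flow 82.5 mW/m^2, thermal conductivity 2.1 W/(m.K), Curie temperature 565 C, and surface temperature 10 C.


T_Curie - T_surf = 565 - 10 = 555 C
Convert q to W/m^2: 82.5 mW/m^2 = 0.0825 W/m^2
d = 555 * 2.1 / 0.0825 = 14127.27 m

14127.27


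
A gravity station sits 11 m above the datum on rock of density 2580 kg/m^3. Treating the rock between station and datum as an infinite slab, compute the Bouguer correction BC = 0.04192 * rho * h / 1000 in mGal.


BC = 0.04192 * rho * h / 1000
= 0.04192 * 2580 * 11 / 1000
= 1.1897 mGal

1.1897


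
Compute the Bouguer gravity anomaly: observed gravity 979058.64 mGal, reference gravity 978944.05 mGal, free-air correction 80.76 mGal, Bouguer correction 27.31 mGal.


BA = g_obs - g_ref + FAC - BC
= 979058.64 - 978944.05 + 80.76 - 27.31
= 168.04 mGal

168.04


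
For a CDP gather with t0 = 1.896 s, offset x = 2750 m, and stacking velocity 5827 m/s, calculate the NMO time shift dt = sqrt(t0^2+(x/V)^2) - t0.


x/Vnmo = 2750/5827 = 0.471941
(x/Vnmo)^2 = 0.222728
t0^2 = 3.594816
sqrt(3.594816 + 0.222728) = 1.953854
dt = 1.953854 - 1.896 = 0.057854

0.057854


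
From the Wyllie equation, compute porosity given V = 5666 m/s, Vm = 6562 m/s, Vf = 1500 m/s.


1/V - 1/Vm = 1/5666 - 1/6562 = 2.41e-05
1/Vf - 1/Vm = 1/1500 - 1/6562 = 0.00051427
phi = 2.41e-05 / 0.00051427 = 0.0469

0.0469


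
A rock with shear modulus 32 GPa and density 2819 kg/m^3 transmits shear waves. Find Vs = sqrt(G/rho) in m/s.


Convert G to Pa: G = 32e9 Pa
Compute G/rho = 32e9 / 2819 = 11351543.1004
Vs = sqrt(11351543.1004) = 3369.21 m/s

3369.21


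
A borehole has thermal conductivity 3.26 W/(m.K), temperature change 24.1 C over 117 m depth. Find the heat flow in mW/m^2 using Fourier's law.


q = k * dT / dz * 1000
= 3.26 * 24.1 / 117 * 1000
= 0.671504 * 1000
= 671.5043 mW/m^2

671.5043


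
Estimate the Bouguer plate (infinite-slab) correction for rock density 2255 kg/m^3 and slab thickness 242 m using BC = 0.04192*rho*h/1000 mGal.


BC = 0.04192 * rho * h / 1000
= 0.04192 * 2255 * 242 / 1000
= 22.8762 mGal

22.8762


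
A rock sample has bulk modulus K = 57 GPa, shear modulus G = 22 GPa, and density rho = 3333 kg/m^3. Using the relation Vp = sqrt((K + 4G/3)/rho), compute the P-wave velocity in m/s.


First compute the effective modulus:
K + 4G/3 = 57e9 + 4*22e9/3 = 86333333333.33 Pa
Then divide by density:
86333333333.33 / 3333 = 25902590.259 Pa/(kg/m^3)
Take the square root:
Vp = sqrt(25902590.259) = 5089.46 m/s

5089.46


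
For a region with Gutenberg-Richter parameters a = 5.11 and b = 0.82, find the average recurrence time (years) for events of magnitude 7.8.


log10(N) = 5.11 - 0.82*7.8 = -1.286
N = 10^-1.286 = 0.051761
T = 1/N = 1/0.051761 = 19.3197 years

19.3197


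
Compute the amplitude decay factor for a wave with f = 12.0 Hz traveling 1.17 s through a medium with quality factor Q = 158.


pi*f*t/Q = pi*12.0*1.17/158 = 0.279164
A/A0 = exp(-0.279164) = 0.756416

0.756416


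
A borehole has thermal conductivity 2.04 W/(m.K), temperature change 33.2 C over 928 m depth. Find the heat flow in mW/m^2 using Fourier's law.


q = k * dT / dz * 1000
= 2.04 * 33.2 / 928 * 1000
= 0.072983 * 1000
= 72.9828 mW/m^2

72.9828


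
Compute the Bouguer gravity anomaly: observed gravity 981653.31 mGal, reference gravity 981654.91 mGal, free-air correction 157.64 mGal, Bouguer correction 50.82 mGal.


BA = g_obs - g_ref + FAC - BC
= 981653.31 - 981654.91 + 157.64 - 50.82
= 105.22 mGal

105.22


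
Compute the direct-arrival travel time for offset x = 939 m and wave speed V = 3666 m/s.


t = x / V
= 939 / 3666
= 0.2561 s

0.2561
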